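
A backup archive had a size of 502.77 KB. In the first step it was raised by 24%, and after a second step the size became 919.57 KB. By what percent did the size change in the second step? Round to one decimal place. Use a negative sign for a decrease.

47.5%

After the first step: 502.77 × 1.24 = 623.4348.
Second-step multiplier: 919.57 ÷ 623.4348 ≈ 1.47501.
That is a change of 47.5%.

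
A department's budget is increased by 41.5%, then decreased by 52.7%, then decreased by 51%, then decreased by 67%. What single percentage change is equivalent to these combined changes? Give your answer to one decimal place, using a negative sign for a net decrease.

A 41.5% increase multiplies by 1.415.
Then a 52.7% decrease: 1.415 × 0.473 = 0.669295.
Then a 51% decrease: 0.669295 × 0.49 = 0.32795455.
Then a 67% decrease: 0.32795455 × 0.33 = 0.1082250015.
Overall factor 0.1082250015, i.e. -89.2%.

-89.2%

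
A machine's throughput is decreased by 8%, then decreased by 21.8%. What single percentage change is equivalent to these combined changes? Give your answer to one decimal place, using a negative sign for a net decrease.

-28.1%

The combined multiplier is 0.92 × 0.782 = 0.71944.
That corresponds to a decrease of 28.1%.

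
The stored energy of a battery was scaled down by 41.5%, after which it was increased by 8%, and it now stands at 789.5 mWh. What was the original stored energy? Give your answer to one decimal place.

1,249.6 mWh

Undoing the 8% increase: 789.5 ÷ 1.08 ≈ 731.018519.
Undoing the 41.5% decrease: 731.018519 ÷ 0.585 ≈ 1,249.6 mWh.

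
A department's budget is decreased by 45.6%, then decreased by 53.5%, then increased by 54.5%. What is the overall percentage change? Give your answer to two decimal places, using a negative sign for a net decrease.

The combined multiplier is 0.544 × 0.465 × 1.545 = 0.3908232.
That corresponds to a decrease of 60.92%.

-60.92%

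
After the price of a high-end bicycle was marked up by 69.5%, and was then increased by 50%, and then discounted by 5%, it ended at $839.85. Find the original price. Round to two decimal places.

Undoing the 5% decrease: $839.85 ÷ 0.95 ≈ $884.052632.
Undoing the 50% increase: $884.052632 ÷ 1.5 ≈ $589.368421.
Undoing the 69.5% increase: $589.368421 ÷ 1.695 ≈ $347.71.

$347.71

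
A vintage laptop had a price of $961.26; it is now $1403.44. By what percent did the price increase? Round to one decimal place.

Change: $1403.44 − $961.26 = $442.18.
Relative to the original: $442.18 ÷ $961.26 ≈ 46.0%.
So the price increased by 46.0%.

46.0%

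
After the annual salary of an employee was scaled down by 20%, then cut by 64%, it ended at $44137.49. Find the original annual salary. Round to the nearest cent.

$153255.17

The overall multiplier applied was 0.8 × 0.36 = 0.288.
So the original annual salary was $44137.49 ÷ 0.288 ≈ $153255.17.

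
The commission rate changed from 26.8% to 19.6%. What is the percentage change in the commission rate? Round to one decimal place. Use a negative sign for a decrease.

The change is 19.6 − 26.8 = -7.2 percentage points.
Relative to the original 26.8%, that is -7.2 ÷ 26.8 ≈ -26.9%.

-26.9%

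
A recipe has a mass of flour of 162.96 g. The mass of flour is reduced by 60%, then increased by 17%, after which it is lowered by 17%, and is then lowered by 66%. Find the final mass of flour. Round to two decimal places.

21.52 g

60% decrease: 162.96 × 0.4 = 65.184.
After the 17% increase: 65.184 × 1.17 = 76.26528.
After the 17% decrease: 76.26528 × 0.83 = 63.3001824.
66% decrease: 63.3001824 × 0.34 = 21.522062016 ≈ 21.52.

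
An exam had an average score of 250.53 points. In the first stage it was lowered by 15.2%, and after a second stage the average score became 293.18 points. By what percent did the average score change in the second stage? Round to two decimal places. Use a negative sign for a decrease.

After the first stage: 250.53 × 0.848 = 212.44944.
Second-stage multiplier: 293.18 ÷ 212.44944 ≈ 1.379999.
That is a change of 38.00%.

38.00%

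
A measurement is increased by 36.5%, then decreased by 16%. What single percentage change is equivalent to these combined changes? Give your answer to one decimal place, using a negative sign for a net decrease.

The combined multiplier is 1.365 × 0.84 = 1.1466.
That corresponds to an increase of 14.7%.

14.7%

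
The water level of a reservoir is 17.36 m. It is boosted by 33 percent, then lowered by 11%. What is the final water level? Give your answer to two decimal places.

33% increase: 17.36 × 1.33 = 23.0888.
11% decrease: 23.0888 × 0.89 = 20.549032 ≈ 20.55.

20.55 m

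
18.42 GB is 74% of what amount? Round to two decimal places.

24.89 GB

18.42 GB ÷ 0.74 ≈ 24.89 GB.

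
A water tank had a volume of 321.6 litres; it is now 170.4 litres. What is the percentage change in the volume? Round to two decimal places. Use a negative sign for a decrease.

Change: 170.4 − 321.6 = -151.2.
Relative to the original: -151.2 ÷ 321.6 ≈ -47.01%.

-47.01%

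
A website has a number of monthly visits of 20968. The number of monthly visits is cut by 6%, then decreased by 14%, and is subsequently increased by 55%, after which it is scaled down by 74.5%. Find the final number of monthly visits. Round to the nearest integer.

Each change multiplies by a factor: 0.94 × 0.86 × 1.55 × 0.255 = 0.3195201.
20968 × 0.3195201 = 6699.6974568 ≈ 6700.

6700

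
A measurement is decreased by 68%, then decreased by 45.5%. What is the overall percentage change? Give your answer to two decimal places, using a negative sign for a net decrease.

The combined multiplier is 0.32 × 0.545 = 0.1744.
That corresponds to a decrease of 82.56%.

-82.56%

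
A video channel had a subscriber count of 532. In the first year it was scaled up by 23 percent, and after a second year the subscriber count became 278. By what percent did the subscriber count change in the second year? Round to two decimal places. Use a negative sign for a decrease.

After the first year: 532 × 1.23 = 654.36.
Second-year multiplier: 278 ÷ 654.36 ≈ 0.424843.
That is a change of -57.52%.

-57.52%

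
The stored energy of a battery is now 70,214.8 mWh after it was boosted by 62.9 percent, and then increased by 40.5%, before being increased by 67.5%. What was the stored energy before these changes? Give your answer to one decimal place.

18,315.4 mWh

The overall multiplier applied was 1.629 × 1.405 × 1.675 = 3.833647875.
So the original stored energy was 70,214.8 ÷ 3.833647875 ≈ 18,315.4 mWh.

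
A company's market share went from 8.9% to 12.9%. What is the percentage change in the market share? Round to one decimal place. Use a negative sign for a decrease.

44.9%

The change is 12.9 − 8.9 = 4.0 percentage points.
Relative to the original 8.9%, that is 4.0 ÷ 8.9 ≈ 44.9%.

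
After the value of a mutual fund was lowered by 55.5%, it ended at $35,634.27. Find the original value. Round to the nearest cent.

The overall multiplier applied was 0.445.
So the original value was $35,634.27 ÷ 0.445 ≈ $80,077.01.

$80,077.01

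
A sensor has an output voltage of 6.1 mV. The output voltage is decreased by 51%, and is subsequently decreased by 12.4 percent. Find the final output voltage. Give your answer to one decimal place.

Each change multiplies by a factor: 0.49 × 0.876 = 0.42924.
6.1 × 0.42924 = 2.618364 ≈ 2.6.

2.6 mV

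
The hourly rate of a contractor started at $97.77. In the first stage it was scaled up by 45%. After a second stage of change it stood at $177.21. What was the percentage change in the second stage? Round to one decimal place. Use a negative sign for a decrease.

After the first stage: $97.77 × 1.45 = $141.7665.
Second-stage multiplier: $177.21 ÷ $141.7665 ≈ 1.25001.
That is a change of 25.0%.

25.0%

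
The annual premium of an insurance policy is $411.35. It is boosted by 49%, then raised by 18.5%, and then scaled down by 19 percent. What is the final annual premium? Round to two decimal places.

49% increase: $411.35 × 1.49 = $612.9115.
Apply the 18.5% increase: $612.9115 × 1.185 = $726.3001275.
Apply the 19% decrease: $726.3001275 × 0.81 = $588.303103275 ≈ $588.30.

$588.30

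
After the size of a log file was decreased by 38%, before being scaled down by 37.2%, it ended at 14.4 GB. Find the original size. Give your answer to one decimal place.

The overall multiplier applied was 0.62 × 0.628 = 0.38936.
So the original size was 14.4 ÷ 0.38936 ≈ 37.0 GB.

37.0 GB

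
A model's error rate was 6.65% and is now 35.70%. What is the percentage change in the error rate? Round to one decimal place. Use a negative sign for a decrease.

436.8%

The change is 35.70 − 6.65 = 29.05 percentage points.
Relative to the original 6.65%, that is 29.05 ÷ 6.65 ≈ 436.8%.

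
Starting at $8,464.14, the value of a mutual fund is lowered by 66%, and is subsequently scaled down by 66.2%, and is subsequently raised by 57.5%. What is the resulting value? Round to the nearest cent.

$1,532.00

Each change multiplies by a factor: 0.34 × 0.338 × 1.575 = 0.180999.
$8,464.14 × 0.180999 = $1532.00087586 ≈ $1,532.00.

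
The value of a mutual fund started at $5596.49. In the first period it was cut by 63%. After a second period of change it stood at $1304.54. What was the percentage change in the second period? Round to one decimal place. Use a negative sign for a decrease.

-37.0%

After the first period: $5596.49 × 0.37 = $2070.7013.
Second-period multiplier: $1304.54 ÷ $2070.7013 ≈ 0.63.
That is a change of -37.0%.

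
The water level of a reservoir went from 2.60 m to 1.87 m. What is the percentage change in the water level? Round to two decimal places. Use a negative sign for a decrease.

-28.08%

Change: 1.87 − 2.60 = -0.73.
Relative to the original: -0.73 ÷ 2.60 ≈ -28.08%.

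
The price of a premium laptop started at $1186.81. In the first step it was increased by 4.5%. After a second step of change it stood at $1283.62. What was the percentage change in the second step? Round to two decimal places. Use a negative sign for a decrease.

3.50%

After the first step: $1186.81 × 1.045 = $1240.21645.
Second-step multiplier: $1283.62 ÷ $1240.21645 ≈ 1.034997.
That is a change of 3.50%.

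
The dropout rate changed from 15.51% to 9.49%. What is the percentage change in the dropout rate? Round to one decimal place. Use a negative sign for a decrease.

The change is 9.49 − 15.51 = -6.02 percentage points.
Relative to the original 15.51%, that is -6.02 ÷ 15.51 ≈ -38.8%.

-38.8%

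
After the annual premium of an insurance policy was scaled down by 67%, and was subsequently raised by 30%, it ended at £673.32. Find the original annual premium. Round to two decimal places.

The overall multiplier applied was 0.33 × 1.3 = 0.429.
So the original annual premium was £673.32 ÷ 0.429 ≈ £1569.51.

£1569.51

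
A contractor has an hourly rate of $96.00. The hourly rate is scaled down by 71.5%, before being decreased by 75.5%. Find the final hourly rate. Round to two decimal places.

$6.70

Each change multiplies by a factor: 0.285 × 0.245 = 0.069825.
$96.00 × 0.069825 = $6.7032 ≈ $6.70.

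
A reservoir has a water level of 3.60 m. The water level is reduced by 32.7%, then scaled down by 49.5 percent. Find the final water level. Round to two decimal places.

1.22 m

32.7% decrease: 3.60 × 0.673 = 2.4228.
49.5% decrease: 2.4228 × 0.505 = 1.223514 ≈ 1.22.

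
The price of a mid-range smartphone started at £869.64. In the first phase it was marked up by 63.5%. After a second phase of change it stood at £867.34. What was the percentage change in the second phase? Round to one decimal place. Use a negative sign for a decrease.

After the first phase: £869.64 × 1.635 = £1421.8614.
Second-phase multiplier: £867.34 ÷ £1421.8614 ≈ 0.61.
That is a change of -39.0%.

-39.0%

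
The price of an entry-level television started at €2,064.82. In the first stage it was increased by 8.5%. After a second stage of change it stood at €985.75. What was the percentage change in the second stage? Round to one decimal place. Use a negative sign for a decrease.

-56.0%

After the first stage: €2,064.82 × 1.085 = €2240.3297.
Second-stage multiplier: €985.75 ÷ €2240.3297 ≈ 0.44.
That is a change of -56.0%.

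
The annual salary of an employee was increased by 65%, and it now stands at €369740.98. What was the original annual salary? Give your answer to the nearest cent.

The overall multiplier applied was 1.65.
So the original annual salary was €369740.98 ÷ 1.65 ≈ €224085.44.

€224085.44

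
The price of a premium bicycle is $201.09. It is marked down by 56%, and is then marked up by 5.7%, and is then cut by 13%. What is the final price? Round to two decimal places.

$81.36

Each change multiplies by a factor: 0.44 × 1.057 × 0.87 = 0.4046196.
$201.09 × 0.4046196 = $81.364955364 ≈ $81.36.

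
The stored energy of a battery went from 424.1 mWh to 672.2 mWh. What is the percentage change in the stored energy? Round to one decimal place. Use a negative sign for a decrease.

58.5%

Change: 672.2 − 424.1 = 248.1.
Relative to the original: 248.1 ÷ 424.1 ≈ 58.5%.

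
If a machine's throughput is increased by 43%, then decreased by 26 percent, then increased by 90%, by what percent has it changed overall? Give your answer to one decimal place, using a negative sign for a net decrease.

101.1%

The combined multiplier is 1.43 × 0.74 × 1.9 = 2.01058.
That corresponds to an increase of 101.1%.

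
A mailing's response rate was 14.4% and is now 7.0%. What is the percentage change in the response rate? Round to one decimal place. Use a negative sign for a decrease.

-51.4%

The change is 7.0 − 14.4 = -7.4 percentage points.
Relative to the original 14.4%, that is -7.4 ÷ 14.4 ≈ -51.4%.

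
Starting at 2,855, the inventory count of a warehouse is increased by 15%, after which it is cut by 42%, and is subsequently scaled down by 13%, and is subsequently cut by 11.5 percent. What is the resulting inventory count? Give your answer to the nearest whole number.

1,466

Each change multiplies by a factor: 1.15 × 0.58 × 0.87 × 0.885 = 0.51355665.
2,855 × 0.51355665 = 1466.20423575 ≈ 1,466.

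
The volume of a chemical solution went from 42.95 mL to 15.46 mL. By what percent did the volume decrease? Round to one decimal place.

64.0%

Change: 15.46 − 42.95 = -27.49.
Relative to the original: -27.49 ÷ 42.95 ≈ -64.0%.
So the volume decreased by 64.0%.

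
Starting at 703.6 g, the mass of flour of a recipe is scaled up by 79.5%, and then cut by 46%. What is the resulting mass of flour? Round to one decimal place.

After the 79.5% increase: 703.6 × 1.795 = 1262.962.
46% decrease: 1262.962 × 0.54 = 681.99948 ≈ 682.0.

682.0 g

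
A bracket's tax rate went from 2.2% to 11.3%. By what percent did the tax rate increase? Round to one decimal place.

The change is 11.3 − 2.2 = 9.1 percentage points.
Relative to the original 2.2%, that is 9.1 ÷ 2.2 ≈ 413.6%.
So the tax rate rose by 413.6%.

413.6%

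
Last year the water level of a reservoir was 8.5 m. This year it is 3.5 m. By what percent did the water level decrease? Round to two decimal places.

58.82%

Change: 3.5 − 8.5 = -5.0.
Relative to the original: -5.0 ÷ 8.5 ≈ -58.82%.
So the water level decreased by 58.82%.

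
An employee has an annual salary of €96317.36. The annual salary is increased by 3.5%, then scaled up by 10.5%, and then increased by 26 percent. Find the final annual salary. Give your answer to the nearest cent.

Each change multiplies by a factor: 1.035 × 1.105 × 1.26 = 1.4410305.
€96317.36 × 1.4410305 = €138796.25343948 ≈ €138796.25.

€138796.25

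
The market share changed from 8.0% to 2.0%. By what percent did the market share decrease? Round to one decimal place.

The change is 2.0 − 8.0 = -6.0 percentage points.
Relative to the original 8.0%, that is -6.0 ÷ 8.0 = -75.0%.
So the market share fell by 75.0%.

75.0%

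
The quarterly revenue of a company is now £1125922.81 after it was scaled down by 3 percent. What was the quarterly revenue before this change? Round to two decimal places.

£1160745.16

The overall multiplier applied was 0.97.
So the original quarterly revenue was £1125922.81 ÷ 0.97 ≈ £1160745.16.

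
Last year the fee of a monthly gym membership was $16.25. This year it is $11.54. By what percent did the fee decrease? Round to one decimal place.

Change: $11.54 − $16.25 = -$4.71.
Relative to the original: -$4.71 ÷ $16.25 ≈ -29.0%.
So the fee decreased by 29.0%.

29.0%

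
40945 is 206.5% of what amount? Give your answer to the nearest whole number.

19828

40945 ÷ 2.065 ≈ 19828.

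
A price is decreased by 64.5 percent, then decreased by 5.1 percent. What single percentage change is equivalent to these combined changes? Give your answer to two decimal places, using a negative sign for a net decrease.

-66.31%

A 64.5% decrease multiplies by 0.355.
Then a 5.1% decrease: 0.355 × 0.949 = 0.336895.
Overall factor 0.336895, i.e. -66.31%.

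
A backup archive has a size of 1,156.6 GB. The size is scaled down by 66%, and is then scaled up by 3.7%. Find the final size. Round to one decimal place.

407.8 GB

Each change multiplies by a factor: 0.34 × 1.037 = 0.35258.
1,156.6 × 0.35258 = 407.794028 ≈ 407.8.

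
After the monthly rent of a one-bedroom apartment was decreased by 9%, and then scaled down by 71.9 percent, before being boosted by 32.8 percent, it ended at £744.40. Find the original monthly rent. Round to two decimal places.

The overall multiplier applied was 0.91 × 0.281 × 1.328 = 0.33958288.
So the original monthly rent was £744.40 ÷ 0.33958288 ≈ £2192.10.

£2192.10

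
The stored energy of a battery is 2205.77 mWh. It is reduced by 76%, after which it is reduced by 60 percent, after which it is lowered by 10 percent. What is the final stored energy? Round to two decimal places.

190.58 mWh

Each change multiplies by a factor: 0.24 × 0.4 × 0.9 = 0.0864.
2205.77 × 0.0864 = 190.578528 ≈ 190.58.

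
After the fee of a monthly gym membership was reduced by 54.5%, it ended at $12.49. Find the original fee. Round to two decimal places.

The overall multiplier applied was 0.455.
So the original fee was $12.49 ÷ 0.455 ≈ $27.45.

$27.45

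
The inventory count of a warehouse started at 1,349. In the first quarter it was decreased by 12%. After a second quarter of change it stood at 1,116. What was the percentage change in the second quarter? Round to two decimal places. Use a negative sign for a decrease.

-5.99%

After the first quarter: 1,349 × 0.88 = 1187.12.
Second-quarter multiplier: 1,116 ÷ 1187.12 ≈ 0.94009.
That is a change of -5.99%.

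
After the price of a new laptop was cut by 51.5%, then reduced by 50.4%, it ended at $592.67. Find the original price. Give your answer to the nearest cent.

$2463.71

Undoing the 50.4% decrease: $592.67 ÷ 0.496 ≈ $1194.899194.
Undoing the 51.5% decrease: $1194.899194 ÷ 0.485 ≈ $2463.71.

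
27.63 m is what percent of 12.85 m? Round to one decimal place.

215.0%

27.63 m ÷ 12.85 m ≈ 215.0%.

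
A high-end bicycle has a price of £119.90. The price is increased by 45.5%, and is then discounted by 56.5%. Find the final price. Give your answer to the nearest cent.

£75.89

Each change multiplies by a factor: 1.455 × 0.435 = 0.632925.
£119.90 × 0.632925 = £75.8877075 ≈ £75.89.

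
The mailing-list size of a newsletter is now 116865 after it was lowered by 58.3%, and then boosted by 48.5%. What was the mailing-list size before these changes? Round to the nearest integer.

The overall multiplier applied was 0.417 × 1.485 = 0.619245.
So the original mailing-list size was 116865 ÷ 0.619245 ≈ 188722.

188722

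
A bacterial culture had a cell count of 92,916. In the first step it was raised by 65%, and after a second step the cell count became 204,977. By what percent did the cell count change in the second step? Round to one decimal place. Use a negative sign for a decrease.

33.7%

After the first step: 92,916 × 1.65 = 153311.4.
Second-step multiplier: 204,977 ÷ 153311.4 ≈ 1.337.
That is a change of 33.7%.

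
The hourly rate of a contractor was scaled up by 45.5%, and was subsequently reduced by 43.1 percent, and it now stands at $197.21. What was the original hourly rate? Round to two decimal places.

Undoing the 43.1% decrease: $197.21 ÷ 0.569 ≈ $346.59051.
Undoing the 45.5% increase: $346.59051 ÷ 1.455 ≈ $238.21.

$238.21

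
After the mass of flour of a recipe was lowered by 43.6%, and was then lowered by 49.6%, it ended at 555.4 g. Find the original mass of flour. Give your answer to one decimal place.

The overall multiplier applied was 0.564 × 0.504 = 0.284256.
So the original mass of flour was 555.4 ÷ 0.284256 ≈ 1,953.9 g.

1,953.9 g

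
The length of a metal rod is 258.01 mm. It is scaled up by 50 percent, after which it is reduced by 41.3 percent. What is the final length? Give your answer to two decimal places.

Each change multiplies by a factor: 1.5 × 0.587 = 0.8805.
258.01 × 0.8805 = 227.177805 ≈ 227.18.

227.18 mm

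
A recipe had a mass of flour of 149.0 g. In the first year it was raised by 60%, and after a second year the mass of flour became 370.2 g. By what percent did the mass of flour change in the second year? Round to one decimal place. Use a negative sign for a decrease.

55.3%

After the first year: 149.0 × 1.6 = 238.4.
Second-year multiplier: 370.2 ÷ 238.4 ≈ 1.55285.
That is a change of 55.3%.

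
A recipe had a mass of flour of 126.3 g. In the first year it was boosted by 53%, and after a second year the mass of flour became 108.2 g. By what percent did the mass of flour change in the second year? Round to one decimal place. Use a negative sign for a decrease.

-44.0%

After the first year: 126.3 × 1.53 = 193.239.
Second-year multiplier: 108.2 ÷ 193.239 ≈ 0.55993.
That is a change of -44.0%.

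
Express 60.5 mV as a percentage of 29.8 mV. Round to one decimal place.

60.5 mV ÷ 29.8 mV ≈ 203.0%.

203.0%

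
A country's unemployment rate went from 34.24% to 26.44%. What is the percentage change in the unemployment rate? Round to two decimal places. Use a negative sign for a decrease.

The change is 26.44 − 34.24 = -7.80 percentage points.
Relative to the original 34.24%, that is -7.80 ÷ 34.24 ≈ -22.78%.

-22.78%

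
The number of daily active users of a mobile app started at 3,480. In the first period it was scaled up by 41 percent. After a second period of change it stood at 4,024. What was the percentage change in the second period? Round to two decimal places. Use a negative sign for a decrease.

After the first period: 3,480 × 1.41 = 4906.8.
Second-period multiplier: 4,024 ÷ 4906.8 ≈ 0.820086.
That is a change of -17.99%.

-17.99%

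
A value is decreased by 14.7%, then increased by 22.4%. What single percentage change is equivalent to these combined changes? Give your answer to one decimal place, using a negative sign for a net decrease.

4.4%

A 14.7% decrease multiplies by 0.853.
Then a 22.4% increase: 0.853 × 1.224 = 1.044072.
Overall factor 1.044072, i.e. 4.4%.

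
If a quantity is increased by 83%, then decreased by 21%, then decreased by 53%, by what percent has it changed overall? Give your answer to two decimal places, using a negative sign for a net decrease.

An 83% increase multiplies by 1.83.
Then a 21% decrease: 1.83 × 0.79 = 1.4457.
Then a 53% decrease: 1.4457 × 0.47 = 0.679479.
Overall factor 0.679479, i.e. -32.05%.

-32.05%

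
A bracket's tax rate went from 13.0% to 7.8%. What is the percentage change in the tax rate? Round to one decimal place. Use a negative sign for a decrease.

-40.0%

The change is 7.8 − 13.0 = -5.2 percentage points.
Relative to the original 13.0%, that is -5.2 ÷ 13.0 = -40.0%.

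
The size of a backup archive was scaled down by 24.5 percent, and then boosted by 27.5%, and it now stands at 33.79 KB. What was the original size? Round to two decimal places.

35.10 KB

Undoing the 27.5% increase: 33.79 ÷ 1.275 ≈ 26.501961.
Undoing the 24.5% decrease: 26.501961 ÷ 0.755 ≈ 35.10 KB.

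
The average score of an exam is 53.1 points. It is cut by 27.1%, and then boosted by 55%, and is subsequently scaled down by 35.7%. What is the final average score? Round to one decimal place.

38.6 points

27.1% decrease: 53.1 × 0.729 = 38.7099.
Apply the 55% increase: 38.7099 × 1.55 = 60.000345.
35.7% decrease: 60.000345 × 0.643 = 38.580221835 ≈ 38.6.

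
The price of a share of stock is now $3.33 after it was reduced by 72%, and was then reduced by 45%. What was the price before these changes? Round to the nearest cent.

$21.62

Undoing the 45% decrease: $3.33 ÷ 0.55 ≈ $6.054545.
Undoing the 72% decrease: $6.054545 ÷ 0.28 ≈ $21.62.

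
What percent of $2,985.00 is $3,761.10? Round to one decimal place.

$3,761.10 ÷ $2,985.00 = 126.0%.

126.0%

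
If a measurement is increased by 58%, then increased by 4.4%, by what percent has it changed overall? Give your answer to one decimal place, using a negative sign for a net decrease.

65.0%

A 58% increase multiplies by 1.58.
Then a 4.4% increase: 1.58 × 1.044 = 1.64952.
Overall factor 1.64952, i.e. 65.0%.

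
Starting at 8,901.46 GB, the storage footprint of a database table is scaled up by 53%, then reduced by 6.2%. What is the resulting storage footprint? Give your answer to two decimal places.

12,774.84 GB

Each change multiplies by a factor: 1.53 × 0.938 = 1.43514.
8,901.46 × 1.43514 = 12774.8413044 ≈ 12,774.84.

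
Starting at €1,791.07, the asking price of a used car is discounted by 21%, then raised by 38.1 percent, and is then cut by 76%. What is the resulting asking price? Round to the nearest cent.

€468.97

Apply the 21% decrease: €1,791.07 × 0.79 = €1414.9453.
38.1% increase: €1414.9453 × 1.381 = €1954.0394593.
76% decrease: €1954.0394593 × 0.24 = €468.969470232 ≈ €468.97.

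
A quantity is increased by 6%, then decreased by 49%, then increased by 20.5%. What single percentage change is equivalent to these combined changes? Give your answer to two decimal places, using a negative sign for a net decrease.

A 6% increase multiplies by 1.06.
Then a 49% decrease: 1.06 × 0.51 = 0.5406.
Then a 20.5% increase: 0.5406 × 1.205 = 0.651423.
Overall factor 0.651423, i.e. -34.86%.

-34.86%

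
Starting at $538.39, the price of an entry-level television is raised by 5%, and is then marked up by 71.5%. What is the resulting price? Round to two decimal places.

$969.51

Each change multiplies by a factor: 1.05 × 1.715 = 1.80075.
$538.39 × 1.80075 = $969.5057925 ≈ $969.51.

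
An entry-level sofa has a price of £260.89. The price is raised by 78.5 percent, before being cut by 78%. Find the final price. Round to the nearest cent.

78.5% increase: £260.89 × 1.785 = £465.68865.
Apply the 78% decrease: £465.68865 × 0.22 = £102.451503 ≈ £102.45.

£102.45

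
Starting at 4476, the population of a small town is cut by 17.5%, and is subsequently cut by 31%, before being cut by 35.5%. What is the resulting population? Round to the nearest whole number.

1643

17.5% decrease: 4476 × 0.825 = 3692.7.
Apply the 31% decrease: 3692.7 × 0.69 = 2547.963.
Apply the 35.5% decrease: 2547.963 × 0.645 = 1643.436135 ≈ 1643.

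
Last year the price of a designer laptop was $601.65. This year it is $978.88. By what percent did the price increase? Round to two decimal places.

62.70%

Change: $978.88 − $601.65 = $377.23.
Relative to the original: $377.23 ÷ $601.65 ≈ 62.70%.
So the price increased by 62.70%.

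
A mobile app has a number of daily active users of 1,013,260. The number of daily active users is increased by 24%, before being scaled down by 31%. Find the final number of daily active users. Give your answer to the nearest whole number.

866,945

After the 24% increase: 1,013,260 × 1.24 = 1256442.4.
After the 31% decrease: 1256442.4 × 0.69 = 866945.256 ≈ 866,945.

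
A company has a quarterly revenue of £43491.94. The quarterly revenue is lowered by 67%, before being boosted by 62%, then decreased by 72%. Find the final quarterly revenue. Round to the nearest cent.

67% decrease: £43491.94 × 0.33 = £14352.3402.
Apply the 62% increase: £14352.3402 × 1.62 = £23250.791124.
Apply the 72% decrease: £23250.791124 × 0.28 = £6510.22151472 ≈ £6510.22.

£6510.22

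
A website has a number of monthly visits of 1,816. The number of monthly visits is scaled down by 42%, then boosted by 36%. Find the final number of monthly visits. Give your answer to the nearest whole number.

Apply the 42% decrease: 1,816 × 0.58 = 1053.28.
36% increase: 1053.28 × 1.36 = 1432.4608 ≈ 1,432.

1,432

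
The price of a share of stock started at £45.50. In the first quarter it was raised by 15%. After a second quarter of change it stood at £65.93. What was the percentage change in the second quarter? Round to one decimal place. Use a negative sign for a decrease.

26.0%

After the first quarter: £45.50 × 1.15 = £52.325.
Second-quarter multiplier: £65.93 ÷ £52.325 ≈ 1.26001.
That is a change of 26.0%.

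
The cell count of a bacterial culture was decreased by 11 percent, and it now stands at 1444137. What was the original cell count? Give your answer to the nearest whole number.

The overall multiplier applied was 0.89.
So the original cell count was 1444137 ÷ 0.89 ≈ 1622626.

1622626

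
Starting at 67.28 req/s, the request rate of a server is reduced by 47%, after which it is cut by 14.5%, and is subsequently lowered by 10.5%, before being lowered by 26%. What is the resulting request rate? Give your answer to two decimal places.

Each change multiplies by a factor: 0.53 × 0.855 × 0.895 × 0.74 = 0.300121245.
67.28 × 0.300121245 = 20.1921573636 ≈ 20.19.

20.19 req/s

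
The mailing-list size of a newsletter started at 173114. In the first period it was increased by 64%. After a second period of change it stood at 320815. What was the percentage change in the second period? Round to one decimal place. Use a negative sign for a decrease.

13.0%

After the first period: 173114 × 1.64 = 283906.96.
Second-period multiplier: 320815 ÷ 283906.96 ≈ 1.13.
That is a change of 13.0%.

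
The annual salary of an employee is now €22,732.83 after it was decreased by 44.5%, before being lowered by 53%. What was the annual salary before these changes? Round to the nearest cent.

€87,149.05

Undoing the 53% decrease: €22,732.83 ÷ 0.47 ≈ €48367.723404.
Undoing the 44.5% decrease: €48367.723404 ÷ 0.555 ≈ €87,149.05.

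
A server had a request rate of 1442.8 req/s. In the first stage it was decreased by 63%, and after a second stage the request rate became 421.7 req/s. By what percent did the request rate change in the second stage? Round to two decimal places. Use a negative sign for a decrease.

After the first stage: 1442.8 × 0.37 = 533.836.
Second-stage multiplier: 421.7 ÷ 533.836 ≈ 0.789943.
That is a change of -21.01%.

-21.01%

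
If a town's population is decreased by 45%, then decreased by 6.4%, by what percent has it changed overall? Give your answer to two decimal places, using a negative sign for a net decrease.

-48.52%

A 45% decrease multiplies by 0.55.
Then a 6.4% decrease: 0.55 × 0.936 = 0.5148.
Overall factor 0.5148, i.e. -48.52%.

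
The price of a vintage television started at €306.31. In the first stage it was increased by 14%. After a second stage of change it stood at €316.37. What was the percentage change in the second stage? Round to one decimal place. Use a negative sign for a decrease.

After the first stage: €306.31 × 1.14 = €349.1934.
Second-stage multiplier: €316.37 ÷ €349.1934 ≈ 0.906.
That is a change of -9.4%.

-9.4%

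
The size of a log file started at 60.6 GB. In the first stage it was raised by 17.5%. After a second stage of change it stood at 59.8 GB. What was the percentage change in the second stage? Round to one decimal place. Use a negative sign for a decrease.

After the first stage: 60.6 × 1.175 = 71.205.
Second-stage multiplier: 59.8 ÷ 71.205 ≈ 0.83983.
That is a change of -16.0%.

-16.0%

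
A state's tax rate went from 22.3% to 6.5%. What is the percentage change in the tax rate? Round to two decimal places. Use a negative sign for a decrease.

-70.85%

The change is 6.5 − 22.3 = -15.8 percentage points.
Relative to the original 22.3%, that is -15.8 ÷ 22.3 ≈ -70.85%.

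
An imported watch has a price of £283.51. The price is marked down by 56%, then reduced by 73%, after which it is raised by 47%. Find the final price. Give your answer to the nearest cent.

£49.51

56% decrease: £283.51 × 0.44 = £124.7444.
After the 73% decrease: £124.7444 × 0.27 = £33.680988.
Apply the 47% increase: £33.680988 × 1.47 = £49.51105236 ≈ £49.51.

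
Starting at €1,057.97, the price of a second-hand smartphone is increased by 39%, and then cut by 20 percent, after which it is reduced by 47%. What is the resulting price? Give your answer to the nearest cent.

Apply the 39% increase: €1,057.97 × 1.39 = €1470.5783.
Apply the 20% decrease: €1470.5783 × 0.8 = €1176.46264.
Apply the 47% decrease: €1176.46264 × 0.53 = €623.5251992 ≈ €623.53.

€623.53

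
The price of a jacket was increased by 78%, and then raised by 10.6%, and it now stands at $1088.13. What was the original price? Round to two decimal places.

$552.72

The overall multiplier applied was 1.78 × 1.106 = 1.96868.
So the original price was $1088.13 ÷ 1.96868 ≈ $552.72.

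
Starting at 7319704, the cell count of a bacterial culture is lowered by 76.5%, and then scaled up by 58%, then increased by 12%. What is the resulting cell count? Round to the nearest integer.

3043943

Each change multiplies by a factor: 0.235 × 1.58 × 1.12 = 0.415856.
7319704 × 0.415856 = 3043942.826624 ≈ 3043943.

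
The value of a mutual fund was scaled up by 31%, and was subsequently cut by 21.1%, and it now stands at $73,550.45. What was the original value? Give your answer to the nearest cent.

$71,160.18

The overall multiplier applied was 1.31 × 0.789 = 1.03359.
So the original value was $73,550.45 ÷ 1.03359 ≈ $71,160.18.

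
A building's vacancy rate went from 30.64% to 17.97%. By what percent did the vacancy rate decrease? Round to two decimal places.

The change is 17.97 − 30.64 = -12.67 percentage points.
Relative to the original 30.64%, that is -12.67 ÷ 30.64 ≈ -41.35%.
So the vacancy rate fell by 41.35%.

41.35%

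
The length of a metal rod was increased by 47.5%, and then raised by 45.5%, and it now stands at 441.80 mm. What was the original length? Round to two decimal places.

The overall multiplier applied was 1.475 × 1.455 = 2.146125.
So the original length was 441.80 ÷ 2.146125 ≈ 205.86 mm.

205.86 mm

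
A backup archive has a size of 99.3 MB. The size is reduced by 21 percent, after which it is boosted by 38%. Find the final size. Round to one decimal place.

Each change multiplies by a factor: 0.79 × 1.38 = 1.0902.
99.3 × 1.0902 = 108.25686 ≈ 108.3.

108.3 MB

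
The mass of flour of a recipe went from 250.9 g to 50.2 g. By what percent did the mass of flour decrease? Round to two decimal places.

Change: 50.2 − 250.9 = -200.7.
Relative to the original: -200.7 ÷ 250.9 ≈ -79.99%.
So the mass of flour decreased by 79.99%.

79.99%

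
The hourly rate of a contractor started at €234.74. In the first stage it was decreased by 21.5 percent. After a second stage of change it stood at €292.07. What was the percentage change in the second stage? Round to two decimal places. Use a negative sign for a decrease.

58.50%

After the first stage: €234.74 × 0.785 = €184.2709.
Second-stage multiplier: €292.07 ÷ €184.2709 ≈ 1.585003.
That is a change of 58.50%.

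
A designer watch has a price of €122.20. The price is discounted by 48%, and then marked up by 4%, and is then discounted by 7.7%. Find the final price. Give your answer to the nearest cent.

€61.00

After the 48% decrease: €122.20 × 0.52 = €63.544.
After the 4% increase: €63.544 × 1.04 = €66.08576.
Apply the 7.7% decrease: €66.08576 × 0.923 = €60.99715648 ≈ €61.00.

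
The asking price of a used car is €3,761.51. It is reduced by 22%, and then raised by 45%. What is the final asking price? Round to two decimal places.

€4,254.27

Each change multiplies by a factor: 0.78 × 1.45 = 1.131.
€3,761.51 × 1.131 = €4254.26781 ≈ €4,254.27.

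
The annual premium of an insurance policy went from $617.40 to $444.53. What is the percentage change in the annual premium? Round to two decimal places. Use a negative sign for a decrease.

Change: $444.53 − $617.40 = -$172.87.
Relative to the original: -$172.87 ÷ $617.40 ≈ -28.00%.

-28.00%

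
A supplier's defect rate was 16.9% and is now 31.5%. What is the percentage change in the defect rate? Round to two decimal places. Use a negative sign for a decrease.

The change is 31.5 − 16.9 = 14.6 percentage points.
Relative to the original 16.9%, that is 14.6 ÷ 16.9 ≈ 86.39%.

86.39%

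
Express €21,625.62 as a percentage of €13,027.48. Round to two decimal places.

€21,625.62 ÷ €13,027.48 ≈ 166.00%.

166.00%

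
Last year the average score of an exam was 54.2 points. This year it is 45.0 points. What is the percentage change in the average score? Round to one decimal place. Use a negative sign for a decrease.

Change: 45.0 − 54.2 = -9.2.
Relative to the original: -9.2 ÷ 54.2 ≈ -17.0%.

-17.0%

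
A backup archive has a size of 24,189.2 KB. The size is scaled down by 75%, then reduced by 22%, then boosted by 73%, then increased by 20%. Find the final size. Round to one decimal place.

9,792.3 KB

75% decrease: 24,189.2 × 0.25 = 6047.3.
After the 22% decrease: 6047.3 × 0.78 = 4716.894.
73% increase: 4716.894 × 1.73 = 8160.22662.
20% increase: 8160.22662 × 1.2 = 9792.271944 ≈ 9,792.3.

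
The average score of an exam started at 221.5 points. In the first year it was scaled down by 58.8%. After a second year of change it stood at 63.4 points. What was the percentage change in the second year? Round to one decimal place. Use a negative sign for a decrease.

-30.5%

After the first year: 221.5 × 0.412 = 91.258.
Second-year multiplier: 63.4 ÷ 91.258 ≈ 0.69473.
That is a change of -30.5%.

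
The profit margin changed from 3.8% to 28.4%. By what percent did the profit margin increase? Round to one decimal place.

647.4%

The change is 28.4 − 3.8 = 24.6 percentage points.
Relative to the original 3.8%, that is 24.6 ÷ 3.8 ≈ 647.4%.
So the profit margin rose by 647.4%.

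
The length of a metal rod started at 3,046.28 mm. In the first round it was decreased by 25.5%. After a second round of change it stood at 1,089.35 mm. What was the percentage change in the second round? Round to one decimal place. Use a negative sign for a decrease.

After the first round: 3,046.28 × 0.745 = 2269.4786.
Second-round multiplier: 1,089.35 ÷ 2269.4786 ≈ 0.48.
That is a change of -52.0%.

-52.0%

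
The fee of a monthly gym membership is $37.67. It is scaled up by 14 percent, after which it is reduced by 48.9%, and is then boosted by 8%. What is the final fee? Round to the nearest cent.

$23.70

Each change multiplies by a factor: 1.14 × 0.511 × 1.08 = 0.6291432.
$37.67 × 0.6291432 = $23.699824344 ≈ $23.70.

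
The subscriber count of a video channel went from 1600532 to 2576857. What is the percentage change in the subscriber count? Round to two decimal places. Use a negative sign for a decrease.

Change: 2576857 − 1600532 = 976325.
Relative to the original: 976325 ÷ 1600532 ≈ 61.00%.

61.00%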